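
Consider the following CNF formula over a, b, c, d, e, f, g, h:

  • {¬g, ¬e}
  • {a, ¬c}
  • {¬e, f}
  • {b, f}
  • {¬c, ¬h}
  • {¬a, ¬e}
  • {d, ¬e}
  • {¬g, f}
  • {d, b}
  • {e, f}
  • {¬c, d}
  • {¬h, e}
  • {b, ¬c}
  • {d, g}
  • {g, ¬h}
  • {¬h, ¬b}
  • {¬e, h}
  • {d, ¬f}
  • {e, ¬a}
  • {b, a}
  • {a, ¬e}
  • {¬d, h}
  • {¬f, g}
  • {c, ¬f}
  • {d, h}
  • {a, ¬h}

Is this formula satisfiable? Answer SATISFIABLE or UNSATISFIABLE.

e = True:
  propagation gives g=False, f=True; an empty clause results — contradiction.
e = False:
  propagation gives f=True, h=False, d=True; an empty clause results — contradiction.
Every branch closes, so no satisfying assignment exists.

UNSATISFIABLE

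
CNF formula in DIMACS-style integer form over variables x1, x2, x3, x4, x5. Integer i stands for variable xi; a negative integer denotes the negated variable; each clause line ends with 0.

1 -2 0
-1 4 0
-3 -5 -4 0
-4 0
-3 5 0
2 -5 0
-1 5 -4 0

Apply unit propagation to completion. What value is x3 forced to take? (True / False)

False

Unit clause (!x4) sets x4 = False.
(x4 || !x1) with x4 = False leaves only !x1, so x1 = False.
(x1 || !x2) with x1 = False leaves only !x2, so x2 = False.
(x2 || !x5) with x2 = False leaves only !x5, so x5 = False.
(x5 || !x3) with x5 = False leaves only !x3, so x3 = False.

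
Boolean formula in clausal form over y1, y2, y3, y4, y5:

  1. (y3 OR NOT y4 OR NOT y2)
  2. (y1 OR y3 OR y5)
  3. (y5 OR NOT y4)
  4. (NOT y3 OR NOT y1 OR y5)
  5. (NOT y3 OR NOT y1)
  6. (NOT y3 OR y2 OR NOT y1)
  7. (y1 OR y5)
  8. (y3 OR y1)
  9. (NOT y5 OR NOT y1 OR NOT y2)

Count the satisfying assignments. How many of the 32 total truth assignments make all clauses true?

8

Split on y1, then y3.
  y1=T, y3=T: a clause becomes empty — 0.
  y1=T, y3=F: remaining (y2,y4,y5) ∈ {(F,F,F); (F,F,T); (F,T,T); (T,F,F)} — 4.
  y1=F, y3=T: remaining (y2,y4,y5) ∈ {(F,F,T); (F,T,T); (T,F,T); (T,T,T)} — 4.
  y1=F, y3=F: a clause becomes empty — 0.
Total: 0 + 4 + 4 + 0 = 8.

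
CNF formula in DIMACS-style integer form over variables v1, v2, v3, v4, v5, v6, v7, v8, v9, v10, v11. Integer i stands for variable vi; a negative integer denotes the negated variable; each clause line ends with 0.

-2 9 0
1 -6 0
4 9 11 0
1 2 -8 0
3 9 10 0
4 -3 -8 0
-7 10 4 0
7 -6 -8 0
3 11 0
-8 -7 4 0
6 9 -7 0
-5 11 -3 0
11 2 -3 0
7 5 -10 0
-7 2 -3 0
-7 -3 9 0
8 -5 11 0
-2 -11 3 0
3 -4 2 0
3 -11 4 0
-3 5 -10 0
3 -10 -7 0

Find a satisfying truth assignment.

v1=1  v2=0  v3=1  v4=1  v5=1  v6=0  v7=0  v8=1  v9=1  v10=1  v11=1

Check each clause:
  1. (v9 \/ ~v2) — v9 is true.
  2. (v1 \/ ~v6) — v1 is true.
  3. (v11 \/ v4 \/ v9) — v9 is true.
  4. (~v8 \/ v1 \/ v2) — v1 is true.
  5. (v9 \/ v10 \/ v3) — v9 is true.
  6. (~v3 \/ ~v8 \/ v4) — v4 is true.
  7. (v10 \/ ~v7 \/ v4) — ~v7 is true.
  8. (~v6 \/ ~v8 \/ v7) — ~v6 is true.
  9. (v11 \/ v3) — v11 is true.
  10. (~v7 \/ v4 \/ ~v8) — ~v7 is true.
  11. (~v7 \/ v9 \/ v6) — ~v7 is true.
  12. (v11 \/ ~v3 \/ ~v5) — v11 is true.
  13. (v2 \/ v11 \/ ~v3) — v11 is true.
  14. (~v10 \/ v7 \/ v5) — v5 is true.
  15. (~v3 \/ ~v7 \/ v2) — ~v7 is true.
  16. (~v7 \/ v9 \/ ~v3) — v9 is true.
  17. (v8 \/ ~v5 \/ v11) — v8 is true.
  18. (v3 \/ ~v11 \/ ~v2) — v3 is true.
  19. (~v4 \/ v2 \/ v3) — v3 is true.
  20. (v4 \/ v3 \/ ~v11) — v3 is true.
  21. (~v3 \/ ~v10 \/ v5) — v5 is true.
  22. (~v10 \/ v3 \/ ~v7) — ~v7 is true.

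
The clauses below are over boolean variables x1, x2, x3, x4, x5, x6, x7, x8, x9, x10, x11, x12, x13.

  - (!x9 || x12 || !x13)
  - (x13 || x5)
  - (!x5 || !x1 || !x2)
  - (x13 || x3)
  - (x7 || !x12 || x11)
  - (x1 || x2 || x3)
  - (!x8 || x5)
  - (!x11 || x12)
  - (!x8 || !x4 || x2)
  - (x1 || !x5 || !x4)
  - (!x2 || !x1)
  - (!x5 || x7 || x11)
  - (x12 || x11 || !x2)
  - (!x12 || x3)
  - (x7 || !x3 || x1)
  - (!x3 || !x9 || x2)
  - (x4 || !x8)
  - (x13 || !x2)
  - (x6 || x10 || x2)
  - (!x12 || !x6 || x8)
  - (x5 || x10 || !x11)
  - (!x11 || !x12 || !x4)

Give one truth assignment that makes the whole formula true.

x1=True, x2=False, x3=True, x4=False, x5=False, x6=False, x7=True, x8=False, x9=False, x10=True, x11=True, x12=True, x13=True

Check each clause:
  1. (x12 || !x9 || !x13) — x12 is true.
  2. (x5 || x13) — x13 is true.
  3. (!x5 || !x1 || !x2) — !x5 is true.
  4. (x3 || x13) — x3 is true.
  5. (!x12 || x7 || x11) — x11 is true.
  6. (x1 || x2 || x3) — x1 is true.
  7. (x5 || !x8) — !x8 is true.
  8. (x12 || !x11) — x12 is true.
  9. (!x8 || x2 || !x4) — !x8 is true.
  10. (!x5 || x1 || !x4) — x1 is true.
  11. (!x2 || !x1) — !x2 is true.
  12. (x11 || x7 || !x5) — !x5 is true.
  13. (x11 || x12 || !x2) — x11 is true.
  14. (!x12 || x3) — x3 is true.
  15. (x7 || x1 || !x3) — x1 is true.
  16. (x2 || !x3 || !x9) — !x9 is true.
  17. (!x8 || x4) — !x8 is true.
  18. (!x2 || x13) — x13 is true.
  19. (x6 || x10 || x2) — x10 is true.
  20. (x8 || !x6 || !x12) — !x6 is true.
  21. (x10 || !x11 || x5) — x10 is true.
  22. (!x4 || !x12 || !x11) — !x4 is true.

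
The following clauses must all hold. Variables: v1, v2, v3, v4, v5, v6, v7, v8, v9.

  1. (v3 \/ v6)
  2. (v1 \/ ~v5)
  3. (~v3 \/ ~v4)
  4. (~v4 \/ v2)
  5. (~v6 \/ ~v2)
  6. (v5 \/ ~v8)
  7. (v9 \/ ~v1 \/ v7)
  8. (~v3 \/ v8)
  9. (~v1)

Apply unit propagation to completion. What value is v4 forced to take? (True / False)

Unit clause (~v1) sets v1 = False.
From (v1 \/ ~v5) and v1 = False: v5 = False.
In (v5 \/ ~v8), v5 is now false; ~v8 must hold, so v8 = False.
(v8 \/ ~v3) with v8 = False leaves only ~v3, so v3 = False.
(v6 \/ v3) with v3 = False leaves only v6, so v6 = True.
From (~v6 \/ ~v2) and v6 = True: v2 = False.
(~v4 \/ v2): since v2 = False, the clause reduces to (~v4). v4 = False.

False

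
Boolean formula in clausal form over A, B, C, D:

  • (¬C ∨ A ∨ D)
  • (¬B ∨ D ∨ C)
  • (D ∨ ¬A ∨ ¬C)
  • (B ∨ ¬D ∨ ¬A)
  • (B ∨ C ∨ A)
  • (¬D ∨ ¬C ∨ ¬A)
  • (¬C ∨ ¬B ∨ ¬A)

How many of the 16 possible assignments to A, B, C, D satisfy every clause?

Satisfying assignments:
  A=F B=F C=T D=T
  A=F B=T C=F D=T
  A=F B=T C=T D=T
  A=T B=F C=F D=F
  A=T B=T C=F D=T
That's 5 in total.

5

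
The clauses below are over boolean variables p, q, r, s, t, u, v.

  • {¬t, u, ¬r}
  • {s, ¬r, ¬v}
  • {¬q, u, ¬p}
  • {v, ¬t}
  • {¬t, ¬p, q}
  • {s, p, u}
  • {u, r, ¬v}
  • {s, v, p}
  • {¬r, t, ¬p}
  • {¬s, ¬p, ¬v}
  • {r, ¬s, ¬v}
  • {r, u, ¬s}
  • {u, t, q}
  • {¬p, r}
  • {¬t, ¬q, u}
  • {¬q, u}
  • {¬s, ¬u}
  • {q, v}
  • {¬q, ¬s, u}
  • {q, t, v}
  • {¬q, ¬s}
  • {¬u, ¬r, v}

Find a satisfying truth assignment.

p=False, q=False, r=False, s=False, t=True, u=True, v=True

Set p = False and propagate.
Branch on q: take q = False.
  then v is forced to True.
Branch on r: take r = False.
  then u is forced to True.
  then s is forced to False.
t is now unconstrained; take t = True.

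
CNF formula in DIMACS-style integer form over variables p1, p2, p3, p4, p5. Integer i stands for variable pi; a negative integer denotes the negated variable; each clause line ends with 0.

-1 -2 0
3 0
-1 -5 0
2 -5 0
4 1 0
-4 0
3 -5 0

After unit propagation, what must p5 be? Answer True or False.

False

(p3) is a unit clause: p3 = True.
Unit clause (!p4) sets p4 = False.
From (p1 || p4) and p4 = False: p1 = True.
In (!p2 || !p1), !p1 is now false; !p2 must hold, so p2 = False.
(!p1 || !p5): since p1 = True, the clause reduces to (!p5). p5 = False.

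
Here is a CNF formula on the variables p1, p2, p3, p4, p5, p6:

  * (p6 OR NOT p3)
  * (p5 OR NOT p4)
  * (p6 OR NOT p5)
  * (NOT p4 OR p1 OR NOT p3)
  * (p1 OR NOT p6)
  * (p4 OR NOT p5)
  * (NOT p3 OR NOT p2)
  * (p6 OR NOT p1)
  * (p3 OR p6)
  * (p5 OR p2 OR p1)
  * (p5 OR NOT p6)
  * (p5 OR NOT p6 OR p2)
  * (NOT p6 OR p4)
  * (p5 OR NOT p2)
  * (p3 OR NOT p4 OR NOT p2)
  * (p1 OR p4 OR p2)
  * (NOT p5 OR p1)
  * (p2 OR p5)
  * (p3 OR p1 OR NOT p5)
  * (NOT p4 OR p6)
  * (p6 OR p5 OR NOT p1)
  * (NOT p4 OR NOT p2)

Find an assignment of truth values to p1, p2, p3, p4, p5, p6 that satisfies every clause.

p1=1, p2=0, p3=1, p4=1, p5=1, p6=1

Check each clause:
  1. (NOT p3 OR p6) — p6 is true.
  2. (p5 OR NOT p4) — p5 is true.
  3. (p6 OR NOT p5) — p6 is true.
  4. (NOT p4 OR p1 OR NOT p3) — p1 is true.
  5. (NOT p6 OR p1) — p1 is true.
  6. (NOT p5 OR p4) — p4 is true.
  7. (NOT p3 OR NOT p2) — NOT p2 is true.
  8. (NOT p1 OR p6) — p6 is true.
  9. (p3 OR p6) — p3 is true.
  10. (p5 OR p2 OR p1) — p1 is true.
  11. (NOT p6 OR p5) — p5 is true.
  12. (p2 OR p5 OR NOT p6) — p5 is true.
  13. (NOT p6 OR p4) — p4 is true.
  14. (p5 OR NOT p2) — p5 is true.
  15. (NOT p4 OR p3 OR NOT p2) — p3 is true.
  16. (p1 OR p2 OR p4) — p1 is true.
  17. (p1 OR NOT p5) — p1 is true.
  18. (p2 OR p5) — p5 is true.
  19. (p3 OR p1 OR NOT p5) — p3 is true.
  20. (p6 OR NOT p4) — p6 is true.
  21. (p5 OR p6 OR NOT p1) — p5 is true.
  22. (NOT p2 OR NOT p4) — NOT p2 is true.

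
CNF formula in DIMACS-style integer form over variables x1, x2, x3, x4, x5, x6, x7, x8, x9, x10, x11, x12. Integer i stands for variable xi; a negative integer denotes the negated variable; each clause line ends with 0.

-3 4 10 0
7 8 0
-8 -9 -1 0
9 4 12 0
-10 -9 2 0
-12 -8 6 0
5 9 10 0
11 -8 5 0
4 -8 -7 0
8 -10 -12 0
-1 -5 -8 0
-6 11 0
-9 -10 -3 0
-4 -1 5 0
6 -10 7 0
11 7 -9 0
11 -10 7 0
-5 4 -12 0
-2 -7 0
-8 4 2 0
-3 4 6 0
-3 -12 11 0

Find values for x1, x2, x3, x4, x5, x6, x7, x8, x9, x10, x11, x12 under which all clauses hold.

x1 = False, x2 = True, x3 = True, x4 = True, x5 = False, x6 = True, x7 = False, x8 = True, x9 = False, x10 = True, x11 = True, x12 = False

x1 occurs only negated in the remaining clauses — set x1 = False.
Pure literal: x11 appears only positively; assign x11 = True.
Branch on x2: take x2 = True.
  then x7 is forced to False.
  then x8 is forced to True.
Branch on x3: take x3 = True.
Set x4 = True and propagate.
The remaining clauses are satisfied by x5 = False, x6 = True, x9 = False, x10 = True, x12 = False.
Check each clause:
  1. (¬x3 ∨ x10 ∨ x4) — x10 is true.
  2. (x7 ∨ x8) — x8 is true.
  3. (¬x8 ∨ ¬x9 ∨ ¬x1) — ¬x1 is true.
  4. (x12 ∨ x9 ∨ x4) — x4 is true.
  5. (x2 ∨ ¬x9 ∨ ¬x10) — x2 is true.
  6. (x6 ∨ ¬x8 ∨ ¬x12) — ¬x12 is true.
  7. (x10 ∨ x9 ∨ x5) — x10 is true.
  8. (¬x8 ∨ x5 ∨ x11) — x11 is true.
  9. (x4 ∨ ¬x8 ∨ ¬x7) — ¬x7 is true.
  10. (¬x12 ∨ x8 ∨ ¬x10) — x8 is true.
  11. (¬x1 ∨ ¬x5 ∨ ¬x8) — ¬x5 is true.
  12. (x11 ∨ ¬x6) — x11 is true.
  13. (¬x10 ∨ ¬x9 ∨ ¬x3) — ¬x9 is true.
  14. (¬x4 ∨ ¬x1 ∨ x5) — ¬x1 is true.
  15. (¬x10 ∨ x7 ∨ x6) — x6 is true.
  16. (x7 ∨ ¬x9 ∨ x11) — x11 is true.
  17. (x11 ∨ x7 ∨ ¬x10) — x11 is true.
  18. (¬x12 ∨ ¬x5 ∨ x4) — ¬x5 is true.
  19. (¬x7 ∨ ¬x2) — ¬x7 is true.
  20. (¬x8 ∨ x2 ∨ x4) — x2 is true.
  21. (x4 ∨ ¬x3 ∨ x6) — x4 is true.
  22. (¬x12 ∨ ¬x3 ∨ x11) — x11 is true.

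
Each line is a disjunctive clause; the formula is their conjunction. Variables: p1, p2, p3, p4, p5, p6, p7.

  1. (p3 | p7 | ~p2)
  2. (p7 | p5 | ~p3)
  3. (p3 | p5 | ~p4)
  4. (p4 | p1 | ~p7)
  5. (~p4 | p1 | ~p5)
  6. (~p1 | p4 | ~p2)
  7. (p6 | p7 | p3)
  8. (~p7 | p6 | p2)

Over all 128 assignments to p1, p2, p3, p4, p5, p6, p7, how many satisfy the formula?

31

Split on p7, then p3.
  p7=1, p3=1: 11 of the 32 assignments to (p1,p2,p4,p5,p6) work.
  p7=1, p3=0: 5 of the 32 assignments to (p1,p2,p4,p5,p6) work.
  p7=0, p3=1: p6 free; 5 ways for (p1,p2,p4,p5) × 2^1 = 10.
  p7=0, p3=0: 5 of the 32 assignments to (p1,p2,p4,p5,p6) work.
Total: 11 + 5 + 10 + 5 = 31.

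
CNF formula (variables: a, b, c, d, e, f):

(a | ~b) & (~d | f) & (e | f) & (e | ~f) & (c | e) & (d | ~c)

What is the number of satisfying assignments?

12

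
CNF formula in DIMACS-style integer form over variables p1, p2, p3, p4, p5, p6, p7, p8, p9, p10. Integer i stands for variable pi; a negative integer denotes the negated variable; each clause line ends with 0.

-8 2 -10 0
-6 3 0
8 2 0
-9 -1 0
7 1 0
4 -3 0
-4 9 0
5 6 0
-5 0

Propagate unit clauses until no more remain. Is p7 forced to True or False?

True

(~p5) is a unit clause: p5 = False.
(p5 \/ p6) with p5 = False leaves only p6, so p6 = True.
(~p6 \/ p3): since p6 = True, the clause reduces to (p3). p3 = True.
From (p4 \/ ~p3) and p3 = True: p4 = True.
(~p4 \/ p9) with p4 = True leaves only p9, so p9 = True.
In (~p9 \/ ~p1), ~p9 is now false; ~p1 must hold, so p1 = False.
(p1 \/ p7) with p1 = False leaves only p7, so p7 = True.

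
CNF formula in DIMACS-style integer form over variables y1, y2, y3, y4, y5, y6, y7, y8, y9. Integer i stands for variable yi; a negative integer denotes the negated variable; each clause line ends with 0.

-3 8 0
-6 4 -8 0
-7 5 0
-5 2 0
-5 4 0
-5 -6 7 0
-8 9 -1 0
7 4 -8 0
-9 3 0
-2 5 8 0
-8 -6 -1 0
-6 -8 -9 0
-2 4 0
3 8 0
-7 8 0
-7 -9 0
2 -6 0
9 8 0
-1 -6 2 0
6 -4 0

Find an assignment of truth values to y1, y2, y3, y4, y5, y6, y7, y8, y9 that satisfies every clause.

y1=F, y2=T, y3=F, y4=T, y5=T, y6=T, y7=T, y8=T, y9=F

Check each clause:
  1. (y8 OR NOT y3) — y8 is true.
  2. (NOT y6 OR NOT y8 OR y4) — y4 is true.
  3. (y5 OR NOT y7) — y5 is true.
  4. (NOT y5 OR y2) — y2 is true.
  5. (y4 OR NOT y5) — y4 is true.
  6. (NOT y5 OR y7 OR NOT y6) — y7 is true.
  7. (NOT y8 OR y9 OR NOT y1) — NOT y1 is true.
  8. (NOT y8 OR y4 OR y7) — y4 is true.
  9. (NOT y9 OR y3) — NOT y9 is true.
  10. (NOT y2 OR y8 OR y5) — y8 is true.
  11. (NOT y1 OR NOT y8 OR NOT y6) — NOT y1 is true.
  12. (NOT y6 OR NOT y8 OR NOT y9) — NOT y9 is true.
  13. (NOT y2 OR y4) — y4 is true.
  14. (y8 OR y3) — y8 is true.
  15. (y8 OR NOT y7) — y8 is true.
  16. (NOT y7 OR NOT y9) — NOT y9 is true.
  17. (y2 OR NOT y6) — y2 is true.
  18. (y9 OR y8) — y8 is true.
  19. (NOT y6 OR NOT y1 OR y2) — y2 is true.
  20. (NOT y4 OR y6) — y6 is true.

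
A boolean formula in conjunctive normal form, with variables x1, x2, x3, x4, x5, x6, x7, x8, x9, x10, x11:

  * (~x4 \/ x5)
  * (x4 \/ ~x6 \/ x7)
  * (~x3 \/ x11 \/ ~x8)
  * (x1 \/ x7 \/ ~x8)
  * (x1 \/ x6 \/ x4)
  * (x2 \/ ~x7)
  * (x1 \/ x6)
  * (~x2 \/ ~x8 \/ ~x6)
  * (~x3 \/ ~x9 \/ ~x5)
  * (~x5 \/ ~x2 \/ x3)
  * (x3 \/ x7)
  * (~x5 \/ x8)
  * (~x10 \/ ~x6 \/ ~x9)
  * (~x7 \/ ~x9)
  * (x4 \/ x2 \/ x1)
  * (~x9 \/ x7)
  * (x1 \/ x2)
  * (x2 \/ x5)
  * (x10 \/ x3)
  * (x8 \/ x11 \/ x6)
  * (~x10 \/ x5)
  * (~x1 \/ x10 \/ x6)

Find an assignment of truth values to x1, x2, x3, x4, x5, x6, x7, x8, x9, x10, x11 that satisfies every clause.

x1 = False, x2 = True, x3 = True, x4 = False, x5 = False, x6 = True, x7 = True, x8 = False, x9 = False, x10 = False, x11 = True

Pure literal: x9 appears only negated; assign x9 = False.
x11 occurs only positively in the remaining clauses — set x11 = True.
Branch on x1: take x1 = False.
  then x6 is forced to True.
  then x2 is forced to True.
  then x8 is forced to False.
  then x5 is forced to False.
  then x4 is forced to False.
  then x7 is forced to True.
  then x10 is forced to False.
  then x3 is forced to True.
Every clause has at least one true literal under this assignment.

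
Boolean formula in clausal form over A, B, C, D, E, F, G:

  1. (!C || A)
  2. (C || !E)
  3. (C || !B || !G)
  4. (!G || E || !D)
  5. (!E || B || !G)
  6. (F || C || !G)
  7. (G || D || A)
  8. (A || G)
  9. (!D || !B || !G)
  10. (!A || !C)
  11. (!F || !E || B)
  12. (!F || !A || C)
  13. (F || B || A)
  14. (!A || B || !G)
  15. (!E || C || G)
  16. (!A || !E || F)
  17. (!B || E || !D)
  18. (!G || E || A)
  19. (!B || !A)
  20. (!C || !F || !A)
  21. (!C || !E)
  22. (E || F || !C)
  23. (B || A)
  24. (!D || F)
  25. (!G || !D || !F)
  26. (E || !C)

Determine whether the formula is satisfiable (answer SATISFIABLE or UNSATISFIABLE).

SATISFIABLE

Set A = True and propagate.
  then C is forced to False.
  then E is forced to False.
  then F is forced to False.
  then G is forced to False.
  then B is forced to False.
  then D is forced to False.
Every clause has at least one true literal under this assignment.
So A = T, B = F, C = F, D = F, E = F, F = F, G = F is a satisfying assignment.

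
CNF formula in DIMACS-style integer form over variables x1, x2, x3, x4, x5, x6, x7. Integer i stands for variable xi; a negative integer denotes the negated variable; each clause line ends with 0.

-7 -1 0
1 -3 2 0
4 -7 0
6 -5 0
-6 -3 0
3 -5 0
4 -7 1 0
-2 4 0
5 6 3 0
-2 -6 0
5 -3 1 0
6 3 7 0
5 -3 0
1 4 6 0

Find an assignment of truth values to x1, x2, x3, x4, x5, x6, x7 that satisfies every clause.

Pure literal: x4 appears only positively; assign x4 = True.
Set x1 = False and propagate.
Set x2 = False and propagate.
  then x3 is forced to False.
  then x5 is forced to False.
  then x6 is forced to True.
x7 is now unconstrained; take x7 = True.

x1=False  x2=False  x3=False  x4=True  x5=False  x6=True  x7=True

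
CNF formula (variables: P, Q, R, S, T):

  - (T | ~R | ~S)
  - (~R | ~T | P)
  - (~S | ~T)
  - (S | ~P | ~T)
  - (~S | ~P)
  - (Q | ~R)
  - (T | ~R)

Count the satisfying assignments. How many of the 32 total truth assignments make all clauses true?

The models are:
  P=F Q=F R=F S=F T=F
  P=F Q=F R=F S=F T=T
  P=F Q=F R=F S=T T=F
  P=F Q=T R=F S=F T=F
  P=F Q=T R=F S=F T=T
  P=F Q=T R=F S=T T=F
  P=T Q=F R=F S=F T=F
  P=T Q=T R=F S=F T=F
That's 8 in total.

8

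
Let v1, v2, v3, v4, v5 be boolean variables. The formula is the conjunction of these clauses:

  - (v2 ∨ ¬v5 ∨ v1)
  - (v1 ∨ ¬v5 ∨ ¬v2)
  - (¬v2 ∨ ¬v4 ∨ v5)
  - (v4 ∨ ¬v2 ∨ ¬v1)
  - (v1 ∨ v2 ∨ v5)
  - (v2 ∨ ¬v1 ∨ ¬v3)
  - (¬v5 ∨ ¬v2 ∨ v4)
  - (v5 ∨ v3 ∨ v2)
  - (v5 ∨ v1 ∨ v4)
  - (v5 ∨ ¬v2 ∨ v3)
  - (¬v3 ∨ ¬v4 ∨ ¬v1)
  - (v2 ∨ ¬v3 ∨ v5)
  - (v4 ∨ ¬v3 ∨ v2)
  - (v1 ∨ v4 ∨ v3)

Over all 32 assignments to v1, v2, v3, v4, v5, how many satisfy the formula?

3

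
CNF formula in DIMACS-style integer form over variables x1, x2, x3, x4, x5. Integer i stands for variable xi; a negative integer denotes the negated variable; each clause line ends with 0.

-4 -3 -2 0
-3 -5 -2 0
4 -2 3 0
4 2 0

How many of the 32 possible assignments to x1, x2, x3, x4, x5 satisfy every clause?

Case analysis on x2 and x3:
  x2=1, x3=1: remaining (x1,x4,x5) ∈ {(0,0,0); (1,0,0)} — 2.
  x2=1, x3=0: remaining (x1,x4,x5) ∈ {(0,1,0); (0,1,1); (1,1,0); (1,1,1)} — 4.
  x2=0, x3=1: remaining (x1,x4,x5) ∈ {(0,1,0); (0,1,1); (1,1,0); (1,1,1)} — 4.
  x2=0, x3=0: remaining (x1,x4,x5) ∈ {(0,1,0); (0,1,1); (1,1,0); (1,1,1)} — 4.
Total: 2 + 4 + 4 + 4 = 14.

14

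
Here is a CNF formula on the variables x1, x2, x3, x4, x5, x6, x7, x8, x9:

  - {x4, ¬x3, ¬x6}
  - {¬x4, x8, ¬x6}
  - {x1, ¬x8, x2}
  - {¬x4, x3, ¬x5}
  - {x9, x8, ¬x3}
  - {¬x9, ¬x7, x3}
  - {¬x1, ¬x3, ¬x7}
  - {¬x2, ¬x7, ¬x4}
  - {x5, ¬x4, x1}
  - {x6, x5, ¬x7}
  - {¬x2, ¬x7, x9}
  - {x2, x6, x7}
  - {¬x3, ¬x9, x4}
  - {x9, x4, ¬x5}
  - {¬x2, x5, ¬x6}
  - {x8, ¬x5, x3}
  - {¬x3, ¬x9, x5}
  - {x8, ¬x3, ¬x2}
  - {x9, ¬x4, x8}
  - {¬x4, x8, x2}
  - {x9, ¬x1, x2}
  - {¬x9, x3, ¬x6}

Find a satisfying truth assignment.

Branch on x1: take x1 = False.
Set x2 = True and propagate.
For the remaining variables, x3 = False, x4 = False, x5 = False, x6 = False, x7 = False, x8 = False, x9 = False works.

x1 = False  x2 = True  x3 = False  x4 = False  x5 = False  x6 = False  x7 = False  x8 = False  x9 = False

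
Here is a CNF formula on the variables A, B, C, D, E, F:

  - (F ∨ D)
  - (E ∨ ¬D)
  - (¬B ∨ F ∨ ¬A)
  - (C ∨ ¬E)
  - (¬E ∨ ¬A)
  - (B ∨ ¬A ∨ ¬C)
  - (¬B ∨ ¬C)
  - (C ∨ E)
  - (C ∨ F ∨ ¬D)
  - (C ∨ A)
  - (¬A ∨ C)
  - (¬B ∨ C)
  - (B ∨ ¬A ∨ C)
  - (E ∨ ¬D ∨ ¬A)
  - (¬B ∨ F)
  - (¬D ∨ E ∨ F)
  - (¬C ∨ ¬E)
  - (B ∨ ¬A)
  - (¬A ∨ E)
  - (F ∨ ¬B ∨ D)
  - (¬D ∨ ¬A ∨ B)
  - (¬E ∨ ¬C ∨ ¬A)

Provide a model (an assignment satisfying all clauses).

A=F, B=F, C=T, D=F, E=F, F=T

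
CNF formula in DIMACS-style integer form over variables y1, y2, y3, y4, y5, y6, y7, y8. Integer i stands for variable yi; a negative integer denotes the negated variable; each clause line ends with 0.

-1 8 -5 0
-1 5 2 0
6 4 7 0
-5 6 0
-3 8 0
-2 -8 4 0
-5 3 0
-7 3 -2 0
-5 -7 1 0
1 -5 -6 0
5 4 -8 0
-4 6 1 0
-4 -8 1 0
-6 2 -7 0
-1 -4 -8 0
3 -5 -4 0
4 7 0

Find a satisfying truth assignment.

y1=True, y2=True, y3=False, y4=True, y5=False, y6=False, y7=False, y8=False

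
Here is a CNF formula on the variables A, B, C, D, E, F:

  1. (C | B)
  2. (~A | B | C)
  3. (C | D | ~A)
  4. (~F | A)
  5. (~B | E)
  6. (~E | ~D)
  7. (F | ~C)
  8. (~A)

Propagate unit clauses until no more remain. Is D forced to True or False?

False

(~A) stands alone — A = False.
In (~F | A), A is now false; ~F must hold, so F = False.
(F | ~C) with F = False leaves only ~C, so C = False.
From (C | B) and C = False: B = True.
In (E | ~B), ~B is now false; E must hold, so E = True.
In (~D | ~E), ~E is now false; ~D must hold, so D = False.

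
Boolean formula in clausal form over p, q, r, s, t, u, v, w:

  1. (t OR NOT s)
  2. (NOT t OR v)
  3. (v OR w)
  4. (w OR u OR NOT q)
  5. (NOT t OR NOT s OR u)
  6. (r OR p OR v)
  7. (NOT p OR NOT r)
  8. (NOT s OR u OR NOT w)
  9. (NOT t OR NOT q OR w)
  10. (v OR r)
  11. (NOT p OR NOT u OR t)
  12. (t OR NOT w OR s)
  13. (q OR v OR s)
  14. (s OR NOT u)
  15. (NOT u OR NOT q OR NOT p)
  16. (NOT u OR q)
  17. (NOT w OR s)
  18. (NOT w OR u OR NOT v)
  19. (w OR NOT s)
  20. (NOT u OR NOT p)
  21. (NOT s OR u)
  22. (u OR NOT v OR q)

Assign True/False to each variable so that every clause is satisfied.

p=0, q=1, r=1, s=1, t=1, u=1, v=1, w=1

Check each clause:
  1. (t OR NOT s) — t is true.
  2. (NOT t OR v) — v is true.
  3. (v OR w) — w is true.
  4. (w OR u OR NOT q) — w is true.
  5. (NOT t OR NOT s OR u) — u is true.
  6. (p OR r OR v) — r is true.
  7. (NOT p OR NOT r) — NOT p is true.
  8. (u OR NOT s OR NOT w) — u is true.
  9. (NOT t OR NOT q OR w) — w is true.
  10. (r OR v) — r is true.
  11. (NOT p OR t OR NOT u) — t is true.
  12. (t OR NOT w OR s) — s is true.
  13. (s OR q OR v) — q is true.
  14. (s OR NOT u) — s is true.
  15. (NOT q OR NOT u OR NOT p) — NOT p is true.
  16. (q OR NOT u) — q is true.
  17. (s OR NOT w) — s is true.
  18. (NOT w OR NOT v OR u) — u is true.
  19. (NOT s OR w) — w is true.
  20. (NOT u OR NOT p) — NOT p is true.
  21. (NOT s OR u) — u is true.
  22. (NOT v OR u OR q) — q is true.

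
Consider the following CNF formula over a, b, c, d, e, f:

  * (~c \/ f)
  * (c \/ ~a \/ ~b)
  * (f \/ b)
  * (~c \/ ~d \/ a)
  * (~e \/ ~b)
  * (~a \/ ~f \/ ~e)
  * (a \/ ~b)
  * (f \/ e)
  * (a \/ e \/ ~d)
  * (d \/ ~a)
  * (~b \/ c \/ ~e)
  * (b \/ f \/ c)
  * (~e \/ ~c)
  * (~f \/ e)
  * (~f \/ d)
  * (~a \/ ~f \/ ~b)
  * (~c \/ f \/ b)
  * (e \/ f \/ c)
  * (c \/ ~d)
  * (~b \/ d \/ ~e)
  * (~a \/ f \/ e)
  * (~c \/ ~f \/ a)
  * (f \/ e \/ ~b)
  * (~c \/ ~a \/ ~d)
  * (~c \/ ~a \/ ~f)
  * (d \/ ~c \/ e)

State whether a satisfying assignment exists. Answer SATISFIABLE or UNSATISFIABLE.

UNSATISFIABLE

f = True:
  propagation gives e=True, b=False, a=False, c=False; an empty clause results — contradiction.
f = False:
  propagation gives c=False, b=True, a=False; an empty clause results — contradiction.
Every branch closes, so no satisfying assignment exists.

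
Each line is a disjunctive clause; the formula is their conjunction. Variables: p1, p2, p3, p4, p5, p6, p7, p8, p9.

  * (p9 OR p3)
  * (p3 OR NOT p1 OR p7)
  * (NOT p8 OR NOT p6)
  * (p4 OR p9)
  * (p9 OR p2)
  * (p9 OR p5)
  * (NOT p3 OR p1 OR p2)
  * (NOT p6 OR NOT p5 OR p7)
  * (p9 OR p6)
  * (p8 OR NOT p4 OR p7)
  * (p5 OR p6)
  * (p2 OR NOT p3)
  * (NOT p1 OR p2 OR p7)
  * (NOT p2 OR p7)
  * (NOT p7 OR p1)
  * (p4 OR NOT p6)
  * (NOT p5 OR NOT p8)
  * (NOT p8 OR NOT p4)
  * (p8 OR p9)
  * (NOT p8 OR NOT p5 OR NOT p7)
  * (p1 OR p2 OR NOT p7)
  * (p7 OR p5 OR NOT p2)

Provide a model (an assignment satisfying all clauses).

Pure literal: p9 appears only positively; assign p9 = True.
Set p1 = True and propagate.
For the remaining variables, p2 = True, p3 = True, p4 = False, p5 = True, p6 = False, p7 = True, p8 = False works.

p1=True, p2=True, p3=True, p4=False, p5=True, p6=False, p7=True, p8=False, p9=True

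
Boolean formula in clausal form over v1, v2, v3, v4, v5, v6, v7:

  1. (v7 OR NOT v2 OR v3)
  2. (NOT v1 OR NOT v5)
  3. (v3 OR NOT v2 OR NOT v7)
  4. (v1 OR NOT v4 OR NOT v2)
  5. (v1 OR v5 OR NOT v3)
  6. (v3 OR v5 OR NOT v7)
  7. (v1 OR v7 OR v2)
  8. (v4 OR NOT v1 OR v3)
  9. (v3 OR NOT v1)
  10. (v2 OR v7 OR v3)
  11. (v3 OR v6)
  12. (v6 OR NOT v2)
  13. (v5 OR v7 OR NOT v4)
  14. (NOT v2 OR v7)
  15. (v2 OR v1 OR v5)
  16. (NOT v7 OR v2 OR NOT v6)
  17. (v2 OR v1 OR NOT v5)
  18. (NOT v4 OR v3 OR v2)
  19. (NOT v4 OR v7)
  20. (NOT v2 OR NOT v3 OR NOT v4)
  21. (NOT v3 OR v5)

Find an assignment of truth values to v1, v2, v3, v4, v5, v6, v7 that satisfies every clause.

v1 = False  v2 = True  v3 = True  v4 = False  v5 = True  v6 = True  v7 = True

Try v1 = False.
Branch on v2: take v2 = True.
  then v4 is forced to False.
  then v6 is forced to True.
  then v7 is forced to True.
  then v3 is forced to True.
  then v5 is forced to True.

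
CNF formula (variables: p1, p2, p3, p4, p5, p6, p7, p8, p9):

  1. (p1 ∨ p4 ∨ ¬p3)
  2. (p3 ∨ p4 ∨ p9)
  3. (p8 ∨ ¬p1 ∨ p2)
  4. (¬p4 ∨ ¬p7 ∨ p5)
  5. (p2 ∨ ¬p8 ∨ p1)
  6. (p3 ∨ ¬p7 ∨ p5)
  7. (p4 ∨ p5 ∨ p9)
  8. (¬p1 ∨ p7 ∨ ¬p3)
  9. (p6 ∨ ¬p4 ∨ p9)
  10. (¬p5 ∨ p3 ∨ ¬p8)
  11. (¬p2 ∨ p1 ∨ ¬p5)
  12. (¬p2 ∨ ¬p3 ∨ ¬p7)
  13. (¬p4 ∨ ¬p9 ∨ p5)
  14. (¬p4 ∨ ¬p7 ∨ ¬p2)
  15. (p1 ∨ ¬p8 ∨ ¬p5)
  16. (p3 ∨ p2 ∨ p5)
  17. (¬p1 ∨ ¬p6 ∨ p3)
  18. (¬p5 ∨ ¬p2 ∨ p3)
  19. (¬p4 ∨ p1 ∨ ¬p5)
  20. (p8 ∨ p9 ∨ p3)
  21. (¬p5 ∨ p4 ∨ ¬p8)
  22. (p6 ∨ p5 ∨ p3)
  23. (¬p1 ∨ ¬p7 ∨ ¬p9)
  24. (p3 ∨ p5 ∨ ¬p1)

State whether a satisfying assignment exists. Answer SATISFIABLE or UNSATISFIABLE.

SATISFIABLE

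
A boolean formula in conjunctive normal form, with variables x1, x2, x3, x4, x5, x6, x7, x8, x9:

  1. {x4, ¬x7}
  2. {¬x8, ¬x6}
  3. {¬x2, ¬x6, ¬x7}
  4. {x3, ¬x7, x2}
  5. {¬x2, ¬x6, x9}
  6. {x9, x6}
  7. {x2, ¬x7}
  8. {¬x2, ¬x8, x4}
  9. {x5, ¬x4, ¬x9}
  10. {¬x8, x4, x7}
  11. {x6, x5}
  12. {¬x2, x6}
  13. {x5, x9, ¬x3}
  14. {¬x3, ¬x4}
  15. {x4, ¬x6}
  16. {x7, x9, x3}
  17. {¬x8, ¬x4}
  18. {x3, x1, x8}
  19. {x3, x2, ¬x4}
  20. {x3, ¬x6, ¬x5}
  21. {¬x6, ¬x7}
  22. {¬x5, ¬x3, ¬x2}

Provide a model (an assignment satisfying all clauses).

Pure literal: x1 appears only positively; assign x1 = True.
Set x2 = False and propagate.
  then x7 is forced to False.
For the remaining variables, x3 = False, x4 = False, x5 = True, x6 = False, x8 = False, x9 = True works.
Every clause has at least one true literal under this assignment.
Check each clause:
  1. {¬x7, x4} — ¬x7 is true.
  2. {¬x8, ¬x6} — ¬x8 is true.
  3. {¬x6, ¬x2, ¬x7} — ¬x7 is true.
  4. {¬x7, x3, x2} — ¬x7 is true.
  5. {¬x6, ¬x2, x9} — x9 is true.
  6. {x6, x9} — x9 is true.
  7. {¬x7, x2} — ¬x7 is true.
  8. {¬x8, x4, ¬x2} — ¬x8 is true.
  9. {¬x4, x5, ¬x9} — ¬x4 is true.
  10. {¬x8, x4, x7} — ¬x8 is true.
  11. {x5, x6} — x5 is true.
  12. {x6, ¬x2} — ¬x2 is true.
  13. {¬x3, x5, x9} — x9 is true.
  14. {¬x3, ¬x4} — ¬x4 is true.
  15. {x4, ¬x6} — ¬x6 is true.
  16. {x3, x7, x9} — x9 is true.
  17. {¬x8, ¬x4} — ¬x8 is true.
  18. {x3, x8, x1} — x1 is true.
  19. {x2, ¬x4, x3} — ¬x4 is true.
  20. {¬x6, x3, ¬x5} — ¬x6 is true.
  21. {¬x7, ¬x6} — ¬x7 is true.
  22. {¬x3, ¬x2, ¬x5} — ¬x3 is true.

x1=T, x2=F, x3=F, x4=F, x5=T, x6=F, x7=F, x8=F, x9=T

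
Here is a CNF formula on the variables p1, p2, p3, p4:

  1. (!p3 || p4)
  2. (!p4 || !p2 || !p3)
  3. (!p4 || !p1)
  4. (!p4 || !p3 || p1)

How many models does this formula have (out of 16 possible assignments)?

6

Satisfying assignments:
  p1=0 p2=0 p3=0 p4=0
  p1=0 p2=0 p3=0 p4=1
  p1=0 p2=1 p3=0 p4=0
  p1=0 p2=1 p3=0 p4=1
  p1=1 p2=0 p3=0 p4=0
  p1=1 p2=1 p3=0 p4=0
Count: 6.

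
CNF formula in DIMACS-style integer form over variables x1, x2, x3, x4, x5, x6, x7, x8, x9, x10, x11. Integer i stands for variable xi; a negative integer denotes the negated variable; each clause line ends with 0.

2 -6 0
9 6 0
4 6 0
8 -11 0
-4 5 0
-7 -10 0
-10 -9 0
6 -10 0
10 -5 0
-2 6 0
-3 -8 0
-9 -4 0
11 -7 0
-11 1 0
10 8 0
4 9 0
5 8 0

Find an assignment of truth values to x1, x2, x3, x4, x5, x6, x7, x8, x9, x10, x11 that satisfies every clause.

x1=True, x2=True, x3=False, x4=False, x5=False, x6=True, x7=False, x8=True, x9=True, x10=False, x11=False

Pure literal: x1 appears only positively; assign x1 = True.
Pure literal: x3 appears only negated; assign x3 = False.
Try x2 = True.
  then x6 is forced to True.
The remaining clauses are satisfied by x4 = False, x5 = False, x7 = False, x8 = True, x9 = True, x10 = False, x11 = False.
Every clause has at least one true literal under this assignment.
Check each clause:
  1. (~x6 \/ x2) — x2 is true.
  2. (x6 \/ x9) — x9 is true.
  3. (x6 \/ x4) — x6 is true.
  4. (x8 \/ ~x11) — x8 is true.
  5. (x5 \/ ~x4) — ~x4 is true.
  6. (~x10 \/ ~x7) — ~x7 is true.
  7. (~x10 \/ ~x9) — ~x10 is true.
  8. (x6 \/ ~x10) — ~x10 is true.
  9. (x10 \/ ~x5) — ~x5 is true.
  10. (x6 \/ ~x2) — x6 is true.
  11. (~x3 \/ ~x8) — ~x3 is true.
  12. (~x9 \/ ~x4) — ~x4 is true.
  13. (x11 \/ ~x7) — ~x7 is true.
  14. (x1 \/ ~x11) — x1 is true.
  15. (x8 \/ x10) — x8 is true.
  16. (x9 \/ x4) — x9 is true.
  17. (x8 \/ x5) — x8 is true.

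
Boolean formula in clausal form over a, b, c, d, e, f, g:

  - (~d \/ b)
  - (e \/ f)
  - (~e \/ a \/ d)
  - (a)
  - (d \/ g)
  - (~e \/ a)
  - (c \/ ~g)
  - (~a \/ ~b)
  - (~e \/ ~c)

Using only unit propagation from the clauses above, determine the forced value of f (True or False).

True

(a) is a unit clause: a = True.
From (~a \/ ~b) and a = True: b = False.
From (~d \/ b) and b = False: d = False.
(d \/ g): since d = False, the clause reduces to (g). g = True.
(~g \/ c) with g = True leaves only c, so c = True.
(~e \/ ~c): since c = True, the clause reduces to (~e). e = False.
From (e \/ f) and e = False: f = True.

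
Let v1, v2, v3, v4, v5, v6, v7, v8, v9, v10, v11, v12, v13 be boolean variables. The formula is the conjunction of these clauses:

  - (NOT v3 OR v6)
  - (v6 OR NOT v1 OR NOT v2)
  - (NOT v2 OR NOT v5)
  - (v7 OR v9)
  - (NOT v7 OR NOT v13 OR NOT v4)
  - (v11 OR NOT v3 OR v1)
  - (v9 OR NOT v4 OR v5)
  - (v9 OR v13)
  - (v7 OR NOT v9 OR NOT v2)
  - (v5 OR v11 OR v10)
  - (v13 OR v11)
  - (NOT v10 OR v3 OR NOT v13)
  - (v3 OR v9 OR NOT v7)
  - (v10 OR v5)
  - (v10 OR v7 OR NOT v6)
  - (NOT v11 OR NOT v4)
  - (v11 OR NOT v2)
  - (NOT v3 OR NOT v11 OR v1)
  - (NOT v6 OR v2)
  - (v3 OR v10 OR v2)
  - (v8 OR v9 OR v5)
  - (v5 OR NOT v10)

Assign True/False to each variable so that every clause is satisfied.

v1 = True  v2 = False  v3 = False  v4 = False  v5 = True  v6 = False  v7 = True  v8 = True  v9 = True  v10 = True  v11 = True  v12 = False  v13 = False

v4 occurs only negated in the remaining clauses — set v4 = False.
v8 occurs only positively in the remaining clauses — set v8 = True.
Try v1 = True.
For the remaining variables, v2 = False, v3 = False, v5 = True, v6 = False, v7 = True, v9 = True, v10 = True, v11 = True, v12 = False, v13 = False works.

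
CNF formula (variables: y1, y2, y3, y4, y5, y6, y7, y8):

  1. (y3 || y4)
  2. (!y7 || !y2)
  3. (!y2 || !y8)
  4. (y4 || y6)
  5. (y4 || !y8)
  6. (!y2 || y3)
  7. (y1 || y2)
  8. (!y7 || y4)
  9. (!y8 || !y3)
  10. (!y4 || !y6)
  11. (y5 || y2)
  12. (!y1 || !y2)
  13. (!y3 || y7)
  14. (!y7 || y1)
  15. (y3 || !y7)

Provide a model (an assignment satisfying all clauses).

y1=True  y2=False  y3=False  y4=True  y5=True  y6=False  y7=False  y8=False

y5 occurs only positively in the remaining clauses — set y5 = True.
Pure literal: y8 appears only negated; assign y8 = False.
Set y1 = True and propagate.
  then y2 is forced to False.
Try y3 = False.
  then y4 is forced to True.
  then y6 is forced to False.
  then y7 is forced to False.
Every clause has at least one true literal under this assignment.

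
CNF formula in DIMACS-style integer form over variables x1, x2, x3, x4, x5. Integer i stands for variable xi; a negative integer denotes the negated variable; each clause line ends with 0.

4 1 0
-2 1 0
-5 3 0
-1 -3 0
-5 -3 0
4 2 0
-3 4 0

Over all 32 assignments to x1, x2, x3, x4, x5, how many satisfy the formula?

Satisfying assignments:
  x1=0 x2=0 x3=0 x4=1 x5=0
  x1=0 x2=0 x3=1 x4=1 x5=0
  x1=1 x2=0 x3=0 x4=1 x5=0
  x1=1 x2=1 x3=0 x4=0 x5=0
  x1=1 x2=1 x3=0 x4=1 x5=0
That's 5 in total.

5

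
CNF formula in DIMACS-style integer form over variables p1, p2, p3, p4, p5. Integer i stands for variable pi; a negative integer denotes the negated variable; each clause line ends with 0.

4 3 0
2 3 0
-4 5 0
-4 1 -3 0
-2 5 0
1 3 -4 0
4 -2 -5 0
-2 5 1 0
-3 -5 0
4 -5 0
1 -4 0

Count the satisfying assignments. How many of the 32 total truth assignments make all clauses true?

3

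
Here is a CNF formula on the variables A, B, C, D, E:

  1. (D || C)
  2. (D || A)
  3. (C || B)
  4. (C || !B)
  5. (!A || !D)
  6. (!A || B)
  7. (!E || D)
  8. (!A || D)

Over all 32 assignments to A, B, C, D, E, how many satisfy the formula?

4

Satisfying assignments:
  A=0 B=0 C=1 D=1 E=0
  A=0 B=0 C=1 D=1 E=1
  A=0 B=1 C=1 D=1 E=0
  A=0 B=1 C=1 D=1 E=1
Count: 4.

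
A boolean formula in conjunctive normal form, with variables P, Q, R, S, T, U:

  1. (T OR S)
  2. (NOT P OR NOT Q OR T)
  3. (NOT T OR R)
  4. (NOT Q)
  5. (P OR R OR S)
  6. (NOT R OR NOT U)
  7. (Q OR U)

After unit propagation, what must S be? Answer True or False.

True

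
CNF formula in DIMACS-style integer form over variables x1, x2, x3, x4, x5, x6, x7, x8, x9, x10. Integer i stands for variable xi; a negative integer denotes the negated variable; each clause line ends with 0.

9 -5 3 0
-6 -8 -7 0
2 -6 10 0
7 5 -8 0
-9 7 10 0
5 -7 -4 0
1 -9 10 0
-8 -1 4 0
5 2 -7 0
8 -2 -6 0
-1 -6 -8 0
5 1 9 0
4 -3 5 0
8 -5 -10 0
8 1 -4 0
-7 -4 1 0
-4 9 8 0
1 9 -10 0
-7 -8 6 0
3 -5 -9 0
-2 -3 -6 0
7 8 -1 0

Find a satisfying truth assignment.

Set x1 = True and propagate.
The remaining clauses are satisfied by x2 = True, x3 = True, x4 = False, x5 = True, x6 = False, x7 = True, x8 = False, x9 = False, x10 = False.

x1=True, x2=True, x3=True, x4=False, x5=True, x6=False, x7=True, x8=False, x9=False, x10=False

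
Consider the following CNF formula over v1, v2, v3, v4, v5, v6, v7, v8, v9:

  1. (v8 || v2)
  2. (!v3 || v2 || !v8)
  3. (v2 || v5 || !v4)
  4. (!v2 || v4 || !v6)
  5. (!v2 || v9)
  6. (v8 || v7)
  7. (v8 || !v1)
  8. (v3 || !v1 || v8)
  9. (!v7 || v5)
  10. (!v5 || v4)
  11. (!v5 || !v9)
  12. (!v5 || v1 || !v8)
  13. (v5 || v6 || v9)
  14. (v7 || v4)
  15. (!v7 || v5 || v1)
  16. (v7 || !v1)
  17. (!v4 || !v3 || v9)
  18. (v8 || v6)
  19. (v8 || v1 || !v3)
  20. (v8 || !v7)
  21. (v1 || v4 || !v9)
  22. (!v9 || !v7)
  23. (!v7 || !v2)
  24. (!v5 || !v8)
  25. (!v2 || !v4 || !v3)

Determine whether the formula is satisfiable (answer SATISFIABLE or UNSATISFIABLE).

Set v1 = False and propagate.
Try v2 = True.
  then v9 is forced to True.
  then v5 is forced to False.
  then v7 is forced to False.
  then v8 is forced to True.
  then v4 is forced to True.
  then v3 is forced to False.
v6 is now unconstrained; take v6 = True.
So v1 = F, v2 = T, v3 = F, v4 = T, v5 = F, v6 = T, v7 = F, v8 = T, v9 = T is a satisfying assignment.

SATISFIABLE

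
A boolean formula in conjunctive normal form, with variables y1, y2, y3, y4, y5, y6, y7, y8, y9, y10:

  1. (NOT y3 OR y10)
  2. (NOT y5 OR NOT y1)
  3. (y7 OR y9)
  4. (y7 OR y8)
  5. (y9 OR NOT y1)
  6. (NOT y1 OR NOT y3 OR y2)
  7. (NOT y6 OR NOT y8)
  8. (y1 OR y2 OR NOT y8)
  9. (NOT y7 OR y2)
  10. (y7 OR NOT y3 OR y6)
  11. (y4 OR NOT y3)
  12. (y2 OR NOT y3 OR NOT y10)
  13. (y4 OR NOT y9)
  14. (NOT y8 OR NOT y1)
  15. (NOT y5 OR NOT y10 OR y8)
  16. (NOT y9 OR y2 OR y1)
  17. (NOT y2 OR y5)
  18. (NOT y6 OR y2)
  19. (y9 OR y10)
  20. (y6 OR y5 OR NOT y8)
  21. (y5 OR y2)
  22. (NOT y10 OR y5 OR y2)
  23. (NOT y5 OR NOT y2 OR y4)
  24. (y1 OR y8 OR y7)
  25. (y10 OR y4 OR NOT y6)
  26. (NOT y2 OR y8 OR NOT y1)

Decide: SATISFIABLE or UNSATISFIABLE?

y3 occurs only negated in the remaining clauses — set y3 = False.
Pure literal: y4 appears only positively; assign y4 = True.
Set y1 = False and propagate.
For the remaining variables, y2 = True, y5 = True, y6 = False, y7 = False, y8 = True, y9 = True, y10 = True works.
Every clause has at least one true literal under this assignment.
So y1=False, y2=True, y3=False, y4=True, y5=True, y6=False, y7=False, y8=True, y9=True, y10=True is a satisfying assignment.

SATISFIABLE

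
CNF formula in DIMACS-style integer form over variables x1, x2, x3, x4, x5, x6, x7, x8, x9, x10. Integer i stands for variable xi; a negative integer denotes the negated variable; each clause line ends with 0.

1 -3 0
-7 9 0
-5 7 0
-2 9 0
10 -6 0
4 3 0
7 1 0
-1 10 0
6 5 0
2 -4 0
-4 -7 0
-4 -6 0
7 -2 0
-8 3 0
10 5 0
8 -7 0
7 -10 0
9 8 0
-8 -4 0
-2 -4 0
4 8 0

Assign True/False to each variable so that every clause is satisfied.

Pure literal: x9 appears only positively; assign x9 = True.
Try x1 = True.
  then x10 is forced to True.
  then x7 is forced to True.
  then x4 is forced to False.
  then x3 is forced to True.
  then x8 is forced to True.
Set x5 = True and propagate.
x2, x6 are now unconstrained; take x2 = True, x6 = False.
Every clause has at least one true literal under this assignment.

x1=1, x2=1, x3=1, x4=0, x5=1, x6=0, x7=1, x8=1, x9=1, x10=1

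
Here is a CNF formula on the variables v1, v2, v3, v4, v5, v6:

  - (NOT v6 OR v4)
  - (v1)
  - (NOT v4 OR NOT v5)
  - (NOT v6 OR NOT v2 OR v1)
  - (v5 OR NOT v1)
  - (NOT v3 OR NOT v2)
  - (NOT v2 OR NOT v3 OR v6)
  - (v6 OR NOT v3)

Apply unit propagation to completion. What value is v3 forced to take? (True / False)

False

(v1) stands alone — v1 = True.
(NOT v1 OR v5): since v1 = True, the clause reduces to (v5). v5 = True.
(NOT v4 OR NOT v5): since v5 = True, the clause reduces to (NOT v4). v4 = False.
From (NOT v6 OR v4) and v4 = False: v6 = False.
(NOT v3 OR v6): since v6 = False, the clause reduces to (NOT v3). v3 = False.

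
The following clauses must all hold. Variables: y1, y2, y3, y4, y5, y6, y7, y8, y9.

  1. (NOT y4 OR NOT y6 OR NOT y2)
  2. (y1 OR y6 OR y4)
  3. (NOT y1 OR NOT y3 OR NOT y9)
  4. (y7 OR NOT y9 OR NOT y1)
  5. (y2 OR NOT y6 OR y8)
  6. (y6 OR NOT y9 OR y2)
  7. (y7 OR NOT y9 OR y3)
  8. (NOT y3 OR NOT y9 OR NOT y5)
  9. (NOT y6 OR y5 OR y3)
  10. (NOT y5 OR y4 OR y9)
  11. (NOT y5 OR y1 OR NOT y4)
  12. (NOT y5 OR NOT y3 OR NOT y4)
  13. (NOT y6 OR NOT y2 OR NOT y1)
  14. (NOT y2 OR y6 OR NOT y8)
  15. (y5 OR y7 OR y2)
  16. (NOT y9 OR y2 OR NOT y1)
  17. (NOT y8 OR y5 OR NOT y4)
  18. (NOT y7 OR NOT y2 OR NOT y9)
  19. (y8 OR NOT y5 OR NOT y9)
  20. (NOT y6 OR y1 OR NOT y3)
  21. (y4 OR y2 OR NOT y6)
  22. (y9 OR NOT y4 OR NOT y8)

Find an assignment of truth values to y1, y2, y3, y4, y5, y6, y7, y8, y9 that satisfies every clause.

y1=True, y2=False, y3=False, y4=False, y5=False, y6=False, y7=True, y8=False, y9=False

Check each clause:
  1. (NOT y4 OR NOT y6 OR NOT y2) — NOT y6 is true.
  2. (y1 OR y6 OR y4) — y1 is true.
  3. (NOT y3 OR NOT y1 OR NOT y9) — NOT y3 is true.
  4. (y7 OR NOT y1 OR NOT y9) — NOT y9 is true.
  5. (NOT y6 OR y2 OR y8) — NOT y6 is true.
  6. (y2 OR NOT y9 OR y6) — NOT y9 is true.
  7. (y3 OR y7 OR NOT y9) — NOT y9 is true.
  8. (NOT y9 OR NOT y5 OR NOT y3) — NOT y5 is true.
  9. (y5 OR y3 OR NOT y6) — NOT y6 is true.
  10. (y9 OR y4 OR NOT y5) — NOT y5 is true.
  11. (NOT y4 OR NOT y5 OR y1) — y1 is true.
  12. (NOT y5 OR NOT y4 OR NOT y3) — NOT y5 is true.
  13. (NOT y2 OR NOT y1 OR NOT y6) — NOT y6 is true.
  14. (y6 OR NOT y2 OR NOT y8) — NOT y8 is true.
  15. (y5 OR y2 OR y7) — y7 is true.
  16. (NOT y9 OR NOT y1 OR y2) — NOT y9 is true.
  17. (y5 OR NOT y4 OR NOT y8) — NOT y8 is true.
  18. (NOT y7 OR NOT y9 OR NOT y2) — NOT y2 is true.
  19. (y8 OR NOT y9 OR NOT y5) — NOT y5 is true.
  20. (NOT y3 OR NOT y6 OR y1) — y1 is true.
  21. (y2 OR NOT y6 OR y4) — NOT y6 is true.
  22. (NOT y4 OR NOT y8 OR y9) — NOT y8 is true.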